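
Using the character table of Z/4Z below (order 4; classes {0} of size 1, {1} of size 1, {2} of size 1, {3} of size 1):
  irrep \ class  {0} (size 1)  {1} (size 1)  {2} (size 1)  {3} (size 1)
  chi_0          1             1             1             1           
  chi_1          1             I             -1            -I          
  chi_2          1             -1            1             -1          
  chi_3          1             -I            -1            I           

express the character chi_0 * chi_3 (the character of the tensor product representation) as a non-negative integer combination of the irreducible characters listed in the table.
chi_0 tensor chi_3 = chi_3 (all other irreducibles have multiplicity 0).

Explanation: The character of a tensor product is the pointwise product (chi_0 * chi_3)(C) = chi_0(C) * chi_3(C):
  {0}: (1)*(1), {1}: (1)*(-I), {2}: (1)*(-1), {3}: (1)*(I)
so (chi_0 * chi_3) takes values
  {0} -> 1, {1} -> -I, {2} -> -1, {3} -> I.
Now take the inner product of this character with each irreducible chi from the table, <chi_0*chi_3, chi> = (1/4) sum_C |C| (chi_0*chi_3)(C) conj(chi(C)):
  <chi_0*chi_3, chi_0> = (1/4)[1*(1)*conj(1) + 1*(-I)*conj(1) + 1*(-1)*conj(1) + 1*(I)*conj(1)]
      = (1/4)[(1) + (-I) + (-1) + (I)] = 0/4 = 0
  <chi_0*chi_3, chi_1> = (1/4)[1*(1)*conj(1) + 1*(-I)*conj(I) + 1*(-1)*conj(-1) + 1*(I)*conj(-I)]
      = (1/4)[(1) + (-1) + (1) + (-1)] = 0/4 = 0
  <chi_0*chi_3, chi_2> = (1/4)[1*(1)*conj(1) + 1*(-I)*conj(-1) + 1*(-1)*conj(1) + 1*(I)*conj(-1)]
      = (1/4)[(1) + (I) + (-1) + (-I)] = 0/4 = 0
  <chi_0*chi_3, chi_3> = (1/4)[1*(1)*conj(1) + 1*(-I)*conj(-I) + 1*(-1)*conj(-1) + 1*(I)*conj(I)]
      = (1/4)[(1) + (1) + (1) + (1)] = 4/4 = 1
(Exp terms are combined using exp(i*s)*conj(exp(i*t)) = exp(i*(s-t)), and sums of them are collapsed using the identity that for every m > 1 the m distinct m-th roots of unity sum to 0, e.g. 1 + exp(2*I*pi/3) + exp(-2*I*pi/3) = 0.)
Hence the multiplicities are chi_3: 1. Dimension check: dim(chi_0)*dim(chi_3) = 1*1 = 1 and sum (mult * dim) = 1*1 = 1.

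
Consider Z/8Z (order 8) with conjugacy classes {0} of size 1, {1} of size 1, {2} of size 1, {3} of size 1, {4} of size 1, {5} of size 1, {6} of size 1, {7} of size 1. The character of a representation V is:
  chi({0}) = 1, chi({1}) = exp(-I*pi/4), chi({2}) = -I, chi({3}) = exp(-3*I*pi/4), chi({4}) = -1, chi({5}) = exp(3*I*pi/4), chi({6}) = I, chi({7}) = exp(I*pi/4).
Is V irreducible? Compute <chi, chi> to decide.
Irreducible: <chi, chi> = 1.

Details: <chi, chi> = (1/|G|) sum_C |C| * |chi(C)|^2 = (1/8)[1*|1|^2 + 1*|exp(-I*pi/4)|^2 + 1*|-I|^2 + 1*|exp(-3*I*pi/4)|^2 + 1*|-1|^2 + 1*|exp(3*I*pi/4)|^2 + 1*|I|^2 + 1*|exp(I*pi/4)|^2]
  = (1/8)[(1) + (1) + (1) + (1) + (1) + (1) + (1) + (1)] = 8/8 = 1.
(Exp terms are combined using exp(i*s)*conj(exp(i*t)) = exp(i*(s-t)), and sums of them are collapsed using the identity that for every m > 1 the m distinct m-th roots of unity sum to 0, e.g. 1 + exp(2*I*pi/3) + exp(-2*I*pi/3) = 0.)
A character is irreducible iff <chi, chi> = 1, so this representation is irreducible.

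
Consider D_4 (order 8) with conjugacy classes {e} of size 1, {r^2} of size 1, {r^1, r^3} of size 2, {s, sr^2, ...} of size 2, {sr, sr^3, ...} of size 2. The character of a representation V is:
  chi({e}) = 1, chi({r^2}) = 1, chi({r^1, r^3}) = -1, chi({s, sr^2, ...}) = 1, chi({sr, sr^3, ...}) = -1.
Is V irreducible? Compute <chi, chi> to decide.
Irreducible: <chi, chi> = 1.

Why: <chi, chi> = (1/|G|) sum_C |C| * |chi(C)|^2 = (1/8)[1*|1|^2 + 1*|1|^2 + 2*|-1|^2 + 2*|1|^2 + 2*|-1|^2]
  = (1/8)[(1) + (1) + (2) + (2) + (2)] = 8/8 = 1.
A character is irreducible iff <chi, chi> = 1, so this representation is irreducible.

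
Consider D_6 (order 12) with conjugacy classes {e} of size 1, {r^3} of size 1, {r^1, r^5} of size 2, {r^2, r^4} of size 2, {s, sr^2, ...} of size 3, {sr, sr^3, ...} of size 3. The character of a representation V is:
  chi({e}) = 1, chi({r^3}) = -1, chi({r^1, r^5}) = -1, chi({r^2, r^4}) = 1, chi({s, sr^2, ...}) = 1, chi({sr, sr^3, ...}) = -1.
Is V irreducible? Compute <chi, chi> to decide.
Irreducible: <chi, chi> = 1.

Why: <chi, chi> = (1/|G|) sum_C |C| * |chi(C)|^2 = (1/12)[1*|1|^2 + 1*|-1|^2 + 2*|-1|^2 + 2*|1|^2 + 3*|1|^2 + 3*|-1|^2]
  = (1/12)[(1) + (1) + (2) + (2) + (3) + (3)] = 12/12 = 1.
A character is irreducible iff <chi, chi> = 1, so this representation is irreducible.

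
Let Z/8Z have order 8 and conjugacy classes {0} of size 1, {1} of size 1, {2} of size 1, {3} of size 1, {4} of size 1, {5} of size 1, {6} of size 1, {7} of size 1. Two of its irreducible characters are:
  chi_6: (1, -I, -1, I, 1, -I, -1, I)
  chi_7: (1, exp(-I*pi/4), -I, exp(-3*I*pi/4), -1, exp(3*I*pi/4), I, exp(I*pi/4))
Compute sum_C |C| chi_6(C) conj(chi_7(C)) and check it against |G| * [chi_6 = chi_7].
Sum = 0; so <chi_6, chi_7> = 0 (distinct irreducibles are orthogonal).

Why: Compute term by term over conjugacy classes (|C| * chi_6(C) * conj(chi_7(C))):
  1*(1)*conj(1) + 1*(-I)*conj(exp(-I*pi/4)) + 1*(-1)*conj(-I) + 1*(I)*conj(exp(-3*I*pi/4)) + 1*(1)*conj(-1) + 1*(-I)*conj(exp(3*I*pi/4)) + 1*(-1)*conj(I) + 1*(I)*conj(exp(I*pi/4))
  = (1) + (-exp(3*I*pi/4)) + (-I) + (exp(-3*I*pi/4)) + (-1) + (-exp(-I*pi/4)) + (I) + (exp(I*pi/4))
  = 0.
(Exp terms are combined using exp(i*s)*conj(exp(i*t)) = exp(i*(s-t)), and sums of them are collapsed using the identity that for every m > 1 the m distinct m-th roots of unity sum to 0, e.g. 1 + exp(2*I*pi/3) + exp(-2*I*pi/3) = 0.)
Dividing by |G| = 8 gives 0/8 = 0, matching the row-orthogonality relation <chi_6, chi_7> = [chi_6 = chi_7].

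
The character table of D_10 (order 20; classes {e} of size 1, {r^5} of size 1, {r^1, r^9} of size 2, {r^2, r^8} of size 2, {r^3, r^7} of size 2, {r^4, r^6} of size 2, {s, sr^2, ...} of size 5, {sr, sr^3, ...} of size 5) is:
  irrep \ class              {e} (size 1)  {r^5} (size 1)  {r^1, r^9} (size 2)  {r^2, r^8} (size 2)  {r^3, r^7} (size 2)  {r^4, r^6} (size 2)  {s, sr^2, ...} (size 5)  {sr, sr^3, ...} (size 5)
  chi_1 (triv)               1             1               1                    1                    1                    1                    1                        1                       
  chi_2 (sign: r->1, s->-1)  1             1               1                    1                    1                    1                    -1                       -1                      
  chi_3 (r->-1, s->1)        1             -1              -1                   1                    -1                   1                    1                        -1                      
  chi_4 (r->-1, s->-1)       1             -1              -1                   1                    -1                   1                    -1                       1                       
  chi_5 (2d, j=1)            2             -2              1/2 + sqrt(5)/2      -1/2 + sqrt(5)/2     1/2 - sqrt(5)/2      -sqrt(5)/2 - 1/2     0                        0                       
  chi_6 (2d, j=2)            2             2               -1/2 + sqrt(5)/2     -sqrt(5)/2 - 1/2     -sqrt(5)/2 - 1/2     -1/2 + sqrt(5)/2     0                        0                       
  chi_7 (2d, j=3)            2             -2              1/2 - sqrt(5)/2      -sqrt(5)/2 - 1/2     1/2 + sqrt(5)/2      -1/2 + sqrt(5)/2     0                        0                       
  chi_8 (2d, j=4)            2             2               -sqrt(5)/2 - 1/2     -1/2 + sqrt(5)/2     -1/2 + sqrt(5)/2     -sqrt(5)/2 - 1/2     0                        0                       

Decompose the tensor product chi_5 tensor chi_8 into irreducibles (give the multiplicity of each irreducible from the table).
chi_5 tensor chi_8 = chi_3 + chi_4 + chi_7 (all other irreducibles have multiplicity 0).

Explanation: The character of a tensor product is the pointwise product (chi_5 * chi_8)(C) = chi_5(C) * chi_8(C):
  {e}: (2)*(2), {r^5}: (-2)*(2), {r^1, r^9}: (1/2 + sqrt(5)/2)*(-sqrt(5)/2 - 1/2), {r^2, r^8}: (-1/2 + sqrt(5)/2)*(-1/2 + sqrt(5)/2), {r^3, r^7}: (1/2 - sqrt(5)/2)*(-1/2 + sqrt(5)/2), {r^4, r^6}: (-sqrt(5)/2 - 1/2)*(-sqrt(5)/2 - 1/2), {s, sr^2, ...}: (0)*(0), {sr, sr^3, ...}: (0)*(0)
so (chi_5 * chi_8) takes values
  {e} -> 4, {r^5} -> -4, {r^1, r^9} -> -3/2 - sqrt(5)/2, {r^2, r^8} -> 3/2 - sqrt(5)/2, {r^3, r^7} -> -3/2 + sqrt(5)/2, {r^4, r^6} -> sqrt(5)/2 + 3/2, {s, sr^2, ...} -> 0, {sr, sr^3, ...} -> 0.
Now take the inner product of this character with each irreducible chi from the table, <chi_5*chi_8, chi> = (1/20) sum_C |C| (chi_5*chi_8)(C) conj(chi(C)):
  <chi_5*chi_8, chi_1> = (1/20)[1*(4)*conj(1) + 1*(-4)*conj(1) + 2*(-3/2 - sqrt(5)/2)*conj(1) + 2*(3/2 - sqrt(5)/2)*conj(1) + 2*(-3/2 + sqrt(5)/2)*conj(1) + 2*(sqrt(5)/2 + 3/2)*conj(1) + 5*(0)*conj(1) + 5*(0)*conj(1)]
      = (1/20)[(4) + (-4) + (-3 - sqrt(5)) + (3 - sqrt(5)) + (-3 + sqrt(5)) + (sqrt(5) + 3) + (0) + (0)] = 0/20 = 0
  <chi_5*chi_8, chi_2> = (1/20)[1*(4)*conj(1) + 1*(-4)*conj(1) + 2*(-3/2 - sqrt(5)/2)*conj(1) + 2*(3/2 - sqrt(5)/2)*conj(1) + 2*(-3/2 + sqrt(5)/2)*conj(1) + 2*(sqrt(5)/2 + 3/2)*conj(1) + 5*(0)*conj(-1) + 5*(0)*conj(-1)]
      = (1/20)[(4) + (-4) + (-3 - sqrt(5)) + (3 - sqrt(5)) + (-3 + sqrt(5)) + (sqrt(5) + 3) + (0) + (0)] = 0/20 = 0
  <chi_5*chi_8, chi_3> = (1/20)[1*(4)*conj(1) + 1*(-4)*conj(-1) + 2*(-3/2 - sqrt(5)/2)*conj(-1) + 2*(3/2 - sqrt(5)/2)*conj(1) + 2*(-3/2 + sqrt(5)/2)*conj(-1) + 2*(sqrt(5)/2 + 3/2)*conj(1) + 5*(0)*conj(1) + 5*(0)*conj(-1)]
      = (1/20)[(4) + (4) + (sqrt(5) + 3) + (3 - sqrt(5)) + (3 - sqrt(5)) + (sqrt(5) + 3) + (0) + (0)] = 20/20 = 1
  <chi_5*chi_8, chi_4> = (1/20)[1*(4)*conj(1) + 1*(-4)*conj(-1) + 2*(-3/2 - sqrt(5)/2)*conj(-1) + 2*(3/2 - sqrt(5)/2)*conj(1) + 2*(-3/2 + sqrt(5)/2)*conj(-1) + 2*(sqrt(5)/2 + 3/2)*conj(1) + 5*(0)*conj(-1) + 5*(0)*conj(1)]
      = (1/20)[(4) + (4) + (sqrt(5) + 3) + (3 - sqrt(5)) + (3 - sqrt(5)) + (sqrt(5) + 3) + (0) + (0)] = 20/20 = 1
  <chi_5*chi_8, chi_5> = (1/20)[1*(4)*conj(2) + 1*(-4)*conj(-2) + 2*(-3/2 - sqrt(5)/2)*conj(1/2 + sqrt(5)/2) + 2*(3/2 - sqrt(5)/2)*conj(-1/2 + sqrt(5)/2) + 2*(-3/2 + sqrt(5)/2)*conj(1/2 - sqrt(5)/2) + 2*(sqrt(5)/2 + 3/2)*conj(-sqrt(5)/2 - 1/2) + 5*(0)*conj(0) + 5*(0)*conj(0)]
      = (1/20)[(8) + (8) + (-2*sqrt(5) - 4) + (-4 + 2*sqrt(5)) + (-4 + 2*sqrt(5)) + (-2*sqrt(5) - 4) + (0) + (0)] = 0/20 = 0
  <chi_5*chi_8, chi_6> = (1/20)[1*(4)*conj(2) + 1*(-4)*conj(2) + 2*(-3/2 - sqrt(5)/2)*conj(-1/2 + sqrt(5)/2) + 2*(3/2 - sqrt(5)/2)*conj(-sqrt(5)/2 - 1/2) + 2*(-3/2 + sqrt(5)/2)*conj(-sqrt(5)/2 - 1/2) + 2*(sqrt(5)/2 + 3/2)*conj(-1/2 + sqrt(5)/2) + 5*(0)*conj(0) + 5*(0)*conj(0)]
      = (1/20)[(8) + (-8) + (-sqrt(5) - 1) + (1 - sqrt(5)) + (-1 + sqrt(5)) + (1 + sqrt(5)) + (0) + (0)] = 0/20 = 0
  <chi_5*chi_8, chi_7> = (1/20)[1*(4)*conj(2) + 1*(-4)*conj(-2) + 2*(-3/2 - sqrt(5)/2)*conj(1/2 - sqrt(5)/2) + 2*(3/2 - sqrt(5)/2)*conj(-sqrt(5)/2 - 1/2) + 2*(-3/2 + sqrt(5)/2)*conj(1/2 + sqrt(5)/2) + 2*(sqrt(5)/2 + 3/2)*conj(-1/2 + sqrt(5)/2) + 5*(0)*conj(0) + 5*(0)*conj(0)]
      = (1/20)[(8) + (8) + (1 + sqrt(5)) + (1 - sqrt(5)) + (1 - sqrt(5)) + (1 + sqrt(5)) + (0) + (0)] = 20/20 = 1
  <chi_5*chi_8, chi_8> = (1/20)[1*(4)*conj(2) + 1*(-4)*conj(2) + 2*(-3/2 - sqrt(5)/2)*conj(-sqrt(5)/2 - 1/2) + 2*(3/2 - sqrt(5)/2)*conj(-1/2 + sqrt(5)/2) + 2*(-3/2 + sqrt(5)/2)*conj(-1/2 + sqrt(5)/2) + 2*(sqrt(5)/2 + 3/2)*conj(-sqrt(5)/2 - 1/2) + 5*(0)*conj(0) + 5*(0)*conj(0)]
      = (1/20)[(8) + (-8) + (4 + 2*sqrt(5)) + (-4 + 2*sqrt(5)) + (4 - 2*sqrt(5)) + (-2*sqrt(5) - 4) + (0) + (0)] = 0/20 = 0
Hence the multiplicities are chi_3: 1, chi_4: 1, chi_7: 1. Dimension check: dim(chi_5)*dim(chi_8) = 2*2 = 4 and sum (mult * dim) = 1*1 + 1*1 + 1*2 = 4.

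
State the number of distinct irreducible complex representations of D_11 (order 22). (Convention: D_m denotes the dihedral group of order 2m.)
7

The number of irreducible complex representations of a finite group equals its number of conjugacy classes. D_11 has 7 conjugacy classes ((n+3)/2 for n odd), so D_11 (order 22) has exactly 7 irreducible complex representations.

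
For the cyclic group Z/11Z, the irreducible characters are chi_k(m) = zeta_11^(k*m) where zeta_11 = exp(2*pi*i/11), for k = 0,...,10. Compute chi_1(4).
chi_1(4) = zeta_11^4 = exp(8*I*pi/11)

Solution. chi_1(4) = zeta_11^(1*4) = zeta_11^4. Since zeta_11^11 = 1, this equals zeta_11^4 = exp(2*pi*i*4/11) = exp(8*I*pi/11).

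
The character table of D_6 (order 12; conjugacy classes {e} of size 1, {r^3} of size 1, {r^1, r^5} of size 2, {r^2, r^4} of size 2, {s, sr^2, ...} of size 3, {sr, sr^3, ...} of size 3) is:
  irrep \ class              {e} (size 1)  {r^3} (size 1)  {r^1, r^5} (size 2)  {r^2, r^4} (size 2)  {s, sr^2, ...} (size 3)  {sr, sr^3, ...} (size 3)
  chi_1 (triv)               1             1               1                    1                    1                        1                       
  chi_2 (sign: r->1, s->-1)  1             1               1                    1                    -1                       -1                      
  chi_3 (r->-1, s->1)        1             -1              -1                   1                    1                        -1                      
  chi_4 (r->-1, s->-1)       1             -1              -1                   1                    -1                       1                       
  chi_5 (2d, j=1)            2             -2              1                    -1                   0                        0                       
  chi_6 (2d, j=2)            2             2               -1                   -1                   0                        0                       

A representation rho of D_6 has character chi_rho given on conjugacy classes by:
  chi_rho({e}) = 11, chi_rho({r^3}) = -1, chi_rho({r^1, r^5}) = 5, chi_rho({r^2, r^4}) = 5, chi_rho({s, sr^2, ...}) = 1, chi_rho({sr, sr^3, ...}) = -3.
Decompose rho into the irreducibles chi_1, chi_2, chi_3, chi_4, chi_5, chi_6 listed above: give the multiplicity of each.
Multiplicities: chi_1: 2, chi_2: 3, chi_3: 2, chi_4: 0, chi_5: 2, chi_6: 0.

Argument: Use <chi_rho, chi> = (1/|G|) sum_C |C| * chi_rho(C) * conj(chi(C)) with |G| = 12 for each irreducible chi in the table:
  <chi_rho, chi_1> = (1/12)[1*(11)*conj(1) + 1*(-1)*conj(1) + 2*(5)*conj(1) + 2*(5)*conj(1) + 3*(1)*conj(1) + 3*(-3)*conj(1)]
      = (1/12)[(11) + (-1) + (10) + (10) + (3) + (-9)] = 24/12 = 2
  <chi_rho, chi_2> = (1/12)[1*(11)*conj(1) + 1*(-1)*conj(1) + 2*(5)*conj(1) + 2*(5)*conj(1) + 3*(1)*conj(-1) + 3*(-3)*conj(-1)]
      = (1/12)[(11) + (-1) + (10) + (10) + (-3) + (9)] = 36/12 = 3
  <chi_rho, chi_3> = (1/12)[1*(11)*conj(1) + 1*(-1)*conj(-1) + 2*(5)*conj(-1) + 2*(5)*conj(1) + 3*(1)*conj(1) + 3*(-3)*conj(-1)]
      = (1/12)[(11) + (1) + (-10) + (10) + (3) + (9)] = 24/12 = 2
  <chi_rho, chi_4> = (1/12)[1*(11)*conj(1) + 1*(-1)*conj(-1) + 2*(5)*conj(-1) + 2*(5)*conj(1) + 3*(1)*conj(-1) + 3*(-3)*conj(1)]
      = (1/12)[(11) + (1) + (-10) + (10) + (-3) + (-9)] = 0/12 = 0
  <chi_rho, chi_5> = (1/12)[1*(11)*conj(2) + 1*(-1)*conj(-2) + 2*(5)*conj(1) + 2*(5)*conj(-1) + 3*(1)*conj(0) + 3*(-3)*conj(0)]
      = (1/12)[(22) + (2) + (10) + (-10) + (0) + (0)] = 24/12 = 2
  <chi_rho, chi_6> = (1/12)[1*(11)*conj(2) + 1*(-1)*conj(2) + 2*(5)*conj(-1) + 2*(5)*conj(-1) + 3*(1)*conj(0) + 3*(-3)*conj(0)]
      = (1/12)[(22) + (-2) + (-10) + (-10) + (0) + (0)] = 0/12 = 0
Dimension check: dim(rho) = sum (mult * dim) = 2*1 + 3*1 + 2*1 + 0*1 + 2*2 + 0*2 = 11 = chi_rho(e) = 11.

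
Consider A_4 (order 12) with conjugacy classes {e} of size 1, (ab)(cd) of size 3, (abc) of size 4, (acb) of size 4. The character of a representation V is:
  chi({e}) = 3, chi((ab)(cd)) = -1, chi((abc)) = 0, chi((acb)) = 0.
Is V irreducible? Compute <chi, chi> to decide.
Irreducible: <chi, chi> = 1.

Details: <chi, chi> = (1/|G|) sum_C |C| * |chi(C)|^2 = (1/12)[1*|3|^2 + 3*|-1|^2 + 4*|0|^2 + 4*|0|^2]
  = (1/12)[(9) + (3) + (0) + (0)] = 12/12 = 1.
(Exp terms are combined using exp(i*s)*conj(exp(i*t)) = exp(i*(s-t)), and sums of them are collapsed using the identity that for every m > 1 the m distinct m-th roots of unity sum to 0, e.g. 1 + exp(2*I*pi/3) + exp(-2*I*pi/3) = 0.)
A character is irreducible iff <chi, chi> = 1, so this representation is irreducible.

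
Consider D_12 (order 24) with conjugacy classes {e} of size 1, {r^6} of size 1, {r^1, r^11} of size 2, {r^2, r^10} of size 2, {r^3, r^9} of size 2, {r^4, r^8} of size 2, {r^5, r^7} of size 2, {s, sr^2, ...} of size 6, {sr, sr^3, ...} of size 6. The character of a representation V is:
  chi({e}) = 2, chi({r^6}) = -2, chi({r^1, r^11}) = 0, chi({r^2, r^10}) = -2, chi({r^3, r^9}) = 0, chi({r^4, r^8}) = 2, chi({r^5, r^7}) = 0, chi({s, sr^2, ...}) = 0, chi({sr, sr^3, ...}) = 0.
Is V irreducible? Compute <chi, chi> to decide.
Irreducible: <chi, chi> = 1.

Argument: <chi, chi> = (1/|G|) sum_C |C| * |chi(C)|^2 = (1/24)[1*|2|^2 + 1*|-2|^2 + 2*|0|^2 + 2*|-2|^2 + 2*|0|^2 + 2*|2|^2 + 2*|0|^2 + 6*|0|^2 + 6*|0|^2]
  = (1/24)[(4) + (4) + (0) + (8) + (0) + (8) + (0) + (0) + (0)] = 24/24 = 1.
A character is irreducible iff <chi, chi> = 1, so this representation is irreducible.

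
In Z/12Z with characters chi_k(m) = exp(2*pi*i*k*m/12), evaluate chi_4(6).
chi_4(6) = zeta_12^24 = 1

chi_4(6) = zeta_12^(4*6) = zeta_12^24. Since zeta_12^12 = 1, this equals zeta_12^0 = exp(2*pi*i*0/12) = 1.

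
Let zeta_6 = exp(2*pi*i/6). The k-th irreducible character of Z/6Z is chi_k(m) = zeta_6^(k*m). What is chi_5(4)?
chi_5(4) = zeta_6^20 = exp(2*I*pi/3)

Justification: chi_5(4) = zeta_6^(5*4) = zeta_6^20. Since zeta_6^6 = 1, this equals zeta_6^2 = exp(2*pi*i*2/6) = exp(2*I*pi/3).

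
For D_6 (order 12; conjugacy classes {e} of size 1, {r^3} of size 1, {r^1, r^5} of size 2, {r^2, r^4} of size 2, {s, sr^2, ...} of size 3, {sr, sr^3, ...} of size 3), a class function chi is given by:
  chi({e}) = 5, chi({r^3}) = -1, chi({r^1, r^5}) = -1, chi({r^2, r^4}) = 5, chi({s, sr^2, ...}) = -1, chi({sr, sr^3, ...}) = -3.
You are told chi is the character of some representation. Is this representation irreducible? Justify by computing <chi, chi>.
Not irreducible (reducible): <chi, chi> = 9 > 1.

Solution. <chi, chi> = (1/|G|) sum_C |C| * |chi(C)|^2 = (1/12)[1*|5|^2 + 1*|-1|^2 + 2*|-1|^2 + 2*|5|^2 + 3*|-1|^2 + 3*|-3|^2]
  = (1/12)[(25) + (1) + (2) + (50) + (3) + (27)] = 108/12 = 9.
A character is irreducible iff <chi, chi> = 1, so this representation is reducible.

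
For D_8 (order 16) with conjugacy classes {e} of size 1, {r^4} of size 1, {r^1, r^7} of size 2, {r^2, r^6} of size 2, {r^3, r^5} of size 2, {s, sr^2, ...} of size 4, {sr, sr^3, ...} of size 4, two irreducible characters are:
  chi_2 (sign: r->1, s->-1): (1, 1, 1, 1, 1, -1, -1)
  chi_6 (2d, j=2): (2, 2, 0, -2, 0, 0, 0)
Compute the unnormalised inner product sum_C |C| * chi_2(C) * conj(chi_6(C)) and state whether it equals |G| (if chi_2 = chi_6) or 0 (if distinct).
Sum = 0; so <chi_2, chi_6> = 0 (distinct irreducibles are orthogonal).

Argument: Compute term by term over conjugacy classes (|C| * chi_2(C) * conj(chi_6(C))):
  1*(1)*conj(2) + 1*(1)*conj(2) + 2*(1)*conj(0) + 2*(1)*conj(-2) + 2*(1)*conj(0) + 4*(-1)*conj(0) + 4*(-1)*conj(0)
  = (2) + (2) + (0) + (-4) + (0) + (0) + (0)
  = 0.
Dividing by |G| = 16 gives 0/16 = 0, matching the row-orthogonality relation <chi_2, chi_6> = [chi_2 = chi_6].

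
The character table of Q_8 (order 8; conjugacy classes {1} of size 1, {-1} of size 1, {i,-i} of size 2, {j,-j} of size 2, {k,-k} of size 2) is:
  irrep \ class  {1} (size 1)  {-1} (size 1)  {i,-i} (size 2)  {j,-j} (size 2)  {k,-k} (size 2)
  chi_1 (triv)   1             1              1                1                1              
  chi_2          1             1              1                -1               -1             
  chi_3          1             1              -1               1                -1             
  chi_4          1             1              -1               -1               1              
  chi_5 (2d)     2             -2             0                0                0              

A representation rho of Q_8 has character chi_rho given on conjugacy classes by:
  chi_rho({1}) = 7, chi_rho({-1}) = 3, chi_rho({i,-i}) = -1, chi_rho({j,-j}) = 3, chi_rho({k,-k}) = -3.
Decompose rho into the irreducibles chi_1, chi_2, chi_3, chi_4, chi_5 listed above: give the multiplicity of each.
Multiplicities: chi_1: 1, chi_2: 1, chi_3: 3, chi_4: 0, chi_5: 1.

Working: Use <chi_rho, chi> = (1/|G|) sum_C |C| * chi_rho(C) * conj(chi(C)) with |G| = 8 for each irreducible chi in the table:
  <chi_rho, chi_1> = (1/8)[1*(7)*conj(1) + 1*(3)*conj(1) + 2*(-1)*conj(1) + 2*(3)*conj(1) + 2*(-3)*conj(1)]
      = (1/8)[(7) + (3) + (-2) + (6) + (-6)] = 8/8 = 1
  <chi_rho, chi_2> = (1/8)[1*(7)*conj(1) + 1*(3)*conj(1) + 2*(-1)*conj(1) + 2*(3)*conj(-1) + 2*(-3)*conj(-1)]
      = (1/8)[(7) + (3) + (-2) + (-6) + (6)] = 8/8 = 1
  <chi_rho, chi_3> = (1/8)[1*(7)*conj(1) + 1*(3)*conj(1) + 2*(-1)*conj(-1) + 2*(3)*conj(1) + 2*(-3)*conj(-1)]
      = (1/8)[(7) + (3) + (2) + (6) + (6)] = 24/8 = 3
  <chi_rho, chi_4> = (1/8)[1*(7)*conj(1) + 1*(3)*conj(1) + 2*(-1)*conj(-1) + 2*(3)*conj(-1) + 2*(-3)*conj(1)]
      = (1/8)[(7) + (3) + (2) + (-6) + (-6)] = 0/8 = 0
  <chi_rho, chi_5> = (1/8)[1*(7)*conj(2) + 1*(3)*conj(-2) + 2*(-1)*conj(0) + 2*(3)*conj(0) + 2*(-3)*conj(0)]
      = (1/8)[(14) + (-6) + (0) + (0) + (0)] = 8/8 = 1
Dimension check: dim(rho) = sum (mult * dim) = 1*1 + 1*1 + 3*1 + 0*1 + 1*2 = 7 = chi_rho(e) = 7.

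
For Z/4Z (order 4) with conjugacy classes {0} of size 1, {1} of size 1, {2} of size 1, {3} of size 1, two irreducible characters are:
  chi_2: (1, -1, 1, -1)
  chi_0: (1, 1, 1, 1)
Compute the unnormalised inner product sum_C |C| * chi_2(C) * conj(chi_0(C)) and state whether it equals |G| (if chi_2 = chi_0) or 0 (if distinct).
Sum = 0; so <chi_2, chi_0> = 0 (distinct irreducibles are orthogonal).

Proof sketch: Compute term by term over conjugacy classes (|C| * chi_2(C) * conj(chi_0(C))):
  1*(1)*conj(1) + 1*(-1)*conj(1) + 1*(1)*conj(1) + 1*(-1)*conj(1)
  = (1) + (-1) + (1) + (-1)
  = 0.
(Exp terms are combined using exp(i*s)*conj(exp(i*t)) = exp(i*(s-t)), and sums of them are collapsed using the identity that for every m > 1 the m distinct m-th roots of unity sum to 0, e.g. 1 + exp(2*I*pi/3) + exp(-2*I*pi/3) = 0.)
Dividing by |G| = 4 gives 0/4 = 0, matching the row-orthogonality relation <chi_2, chi_0> = [chi_2 = chi_0].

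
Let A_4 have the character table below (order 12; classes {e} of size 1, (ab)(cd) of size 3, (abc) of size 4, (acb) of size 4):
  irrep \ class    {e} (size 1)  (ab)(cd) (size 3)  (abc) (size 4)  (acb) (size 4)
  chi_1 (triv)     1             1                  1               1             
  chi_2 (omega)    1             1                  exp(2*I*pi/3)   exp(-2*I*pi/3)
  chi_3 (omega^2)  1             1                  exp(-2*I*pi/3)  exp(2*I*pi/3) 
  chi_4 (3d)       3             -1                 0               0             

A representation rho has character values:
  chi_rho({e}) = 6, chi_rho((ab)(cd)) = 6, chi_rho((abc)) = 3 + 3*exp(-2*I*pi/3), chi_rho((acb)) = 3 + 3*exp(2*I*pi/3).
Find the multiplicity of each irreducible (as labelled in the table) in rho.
Multiplicities: chi_1: 3, chi_2: 0, chi_3: 3, chi_4: 0.

Reasoning: Use <chi_rho, chi> = (1/|G|) sum_C |C| * chi_rho(C) * conj(chi(C)) with |G| = 12 for each irreducible chi in the table:
  <chi_rho, chi_1> = (1/12)[1*(6)*conj(1) + 3*(6)*conj(1) + 4*(3 + 3*exp(-2*I*pi/3))*conj(1) + 4*(3 + 3*exp(2*I*pi/3))*conj(1)]
      = (1/12)[(6) + (18) + (12 + 12*exp(-2*I*pi/3)) + (12 + 12*exp(2*I*pi/3))] = 36/12 = 3
  <chi_rho, chi_2> = (1/12)[1*(6)*conj(1) + 3*(6)*conj(1) + 4*(3 + 3*exp(-2*I*pi/3))*conj(exp(2*I*pi/3)) + 4*(3 + 3*exp(2*I*pi/3))*conj(exp(-2*I*pi/3))]
      = (1/12)[(6) + (18) + (-12) + (-12)] = 0/12 = 0
  <chi_rho, chi_3> = (1/12)[1*(6)*conj(1) + 3*(6)*conj(1) + 4*(3 + 3*exp(-2*I*pi/3))*conj(exp(-2*I*pi/3)) + 4*(3 + 3*exp(2*I*pi/3))*conj(exp(2*I*pi/3))]
      = (1/12)[(6) + (18) + (12 + 12*exp(2*I*pi/3)) + (12 + 12*exp(-2*I*pi/3))] = 36/12 = 3
  <chi_rho, chi_4> = (1/12)[1*(6)*conj(3) + 3*(6)*conj(-1) + 4*(3 + 3*exp(-2*I*pi/3))*conj(0) + 4*(3 + 3*exp(2*I*pi/3))*conj(0)]
      = (1/12)[(18) + (-18) + (0) + (0)] = 0/12 = 0
(Exp terms are combined using exp(i*s)*conj(exp(i*t)) = exp(i*(s-t)), and sums of them are collapsed using the identity that for every m > 1 the m distinct m-th roots of unity sum to 0, e.g. 1 + exp(2*I*pi/3) + exp(-2*I*pi/3) = 0.)
Dimension check: dim(rho) = sum (mult * dim) = 3*1 + 0*1 + 3*1 + 0*3 = 6 = chi_rho(e) = 6.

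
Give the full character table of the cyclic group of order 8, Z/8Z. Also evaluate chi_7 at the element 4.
Character table of Z/8Z (irreps indexed chi_0,...,chi_7 with chi_k(m) = zeta_8^(k*m), zeta_8 = exp(2*pi*i/8)):
  irrep \ class  {0} (size 1)  {1} (size 1)    {2} (size 1)  {3} (size 1)    {4} (size 1)  {5} (size 1)    {6} (size 1)  {7} (size 1)  
  chi_0          1             1               1             1               1             1               1             1             
  chi_1          1             exp(I*pi/4)     I             exp(3*I*pi/4)   -1            exp(-3*I*pi/4)  -I            exp(-I*pi/4)  
  chi_2          1             I               -1            -I              1             I               -1            -I            
  chi_3          1             exp(3*I*pi/4)   -I            exp(I*pi/4)     -1            exp(-I*pi/4)    I             exp(-3*I*pi/4)
  chi_4          1             -1              1             -1              1             -1              1             -1            
  chi_5          1             exp(-3*I*pi/4)  I             exp(-I*pi/4)    -1            exp(I*pi/4)     -I            exp(3*I*pi/4) 
  chi_6          1             -I              -1            I               1             -I              -1            I             
  chi_7          1             exp(-I*pi/4)    -I            exp(-3*I*pi/4)  -1            exp(3*I*pi/4)   I             exp(I*pi/4)   

Spot check: chi_7(4) = zeta_8^(7*4) = zeta_8^28 = -1.

Working: Z/8Z is abelian, so all 8 irreducible complex representations are 1-dimensional. They are given by chi_k(m) = zeta_8^(k*m) for k = 0,...,7. Row orthogonality: sum_m chi_k(m) conj(chi_l(m)) = 8 * [k = l].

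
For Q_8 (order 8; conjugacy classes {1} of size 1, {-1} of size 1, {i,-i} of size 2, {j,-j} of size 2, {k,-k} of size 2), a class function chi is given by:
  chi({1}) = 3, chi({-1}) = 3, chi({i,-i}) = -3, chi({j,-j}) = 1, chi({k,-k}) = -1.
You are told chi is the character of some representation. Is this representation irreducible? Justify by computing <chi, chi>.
Not irreducible (reducible): <chi, chi> = 5 > 1.

Details: <chi, chi> = (1/|G|) sum_C |C| * |chi(C)|^2 = (1/8)[1*|3|^2 + 1*|3|^2 + 2*|-3|^2 + 2*|1|^2 + 2*|-1|^2]
  = (1/8)[(9) + (9) + (18) + (2) + (2)] = 40/8 = 5.
A character is irreducible iff <chi, chi> = 1, so this representation is reducible.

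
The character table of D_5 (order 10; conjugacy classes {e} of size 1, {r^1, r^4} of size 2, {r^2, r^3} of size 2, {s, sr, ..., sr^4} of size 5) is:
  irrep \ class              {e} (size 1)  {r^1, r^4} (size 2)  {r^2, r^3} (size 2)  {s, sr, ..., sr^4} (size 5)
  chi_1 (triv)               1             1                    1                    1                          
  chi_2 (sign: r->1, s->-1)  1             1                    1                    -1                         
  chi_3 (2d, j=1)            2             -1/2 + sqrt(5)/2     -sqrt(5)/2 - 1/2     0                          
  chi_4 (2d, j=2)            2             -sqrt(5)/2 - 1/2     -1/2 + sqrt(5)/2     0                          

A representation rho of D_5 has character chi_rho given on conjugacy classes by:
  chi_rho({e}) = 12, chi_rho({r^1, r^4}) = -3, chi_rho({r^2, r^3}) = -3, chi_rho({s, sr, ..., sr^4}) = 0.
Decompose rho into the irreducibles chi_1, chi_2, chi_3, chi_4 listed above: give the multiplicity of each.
Multiplicities: chi_1: 0, chi_2: 0, chi_3: 3, chi_4: 3.

Reasoning: Use <chi_rho, chi> = (1/|G|) sum_C |C| * chi_rho(C) * conj(chi(C)) with |G| = 10 for each irreducible chi in the table:
  <chi_rho, chi_1> = (1/10)[1*(12)*conj(1) + 2*(-3)*conj(1) + 2*(-3)*conj(1) + 5*(0)*conj(1)]
      = (1/10)[(12) + (-6) + (-6) + (0)] = 0/10 = 0
  <chi_rho, chi_2> = (1/10)[1*(12)*conj(1) + 2*(-3)*conj(1) + 2*(-3)*conj(1) + 5*(0)*conj(-1)]
      = (1/10)[(12) + (-6) + (-6) + (0)] = 0/10 = 0
  <chi_rho, chi_3> = (1/10)[1*(12)*conj(2) + 2*(-3)*conj(-1/2 + sqrt(5)/2) + 2*(-3)*conj(-sqrt(5)/2 - 1/2) + 5*(0)*conj(0)]
      = (1/10)[(24) + (3 - 3*sqrt(5)) + (3 + 3*sqrt(5)) + (0)] = 30/10 = 3
  <chi_rho, chi_4> = (1/10)[1*(12)*conj(2) + 2*(-3)*conj(-sqrt(5)/2 - 1/2) + 2*(-3)*conj(-1/2 + sqrt(5)/2) + 5*(0)*conj(0)]
      = (1/10)[(24) + (3 + 3*sqrt(5)) + (3 - 3*sqrt(5)) + (0)] = 30/10 = 3
Dimension check: dim(rho) = sum (mult * dim) = 0*1 + 0*1 + 3*2 + 3*2 = 12 = chi_rho(e) = 12.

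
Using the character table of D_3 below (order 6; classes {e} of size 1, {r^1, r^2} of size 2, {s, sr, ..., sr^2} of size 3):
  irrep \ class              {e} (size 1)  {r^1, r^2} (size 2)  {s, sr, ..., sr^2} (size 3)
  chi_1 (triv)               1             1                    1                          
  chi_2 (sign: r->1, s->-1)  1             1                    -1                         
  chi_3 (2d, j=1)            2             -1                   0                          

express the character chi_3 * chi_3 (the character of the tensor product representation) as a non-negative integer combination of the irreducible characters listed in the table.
chi_3 tensor chi_3 = chi_1 + chi_2 + chi_3 (all other irreducibles have multiplicity 0).

The character of a tensor product is the pointwise product (chi_3 * chi_3)(C) = chi_3(C) * chi_3(C):
  {e}: (2)*(2), {r^1, r^2}: (-1)*(-1), {s, sr, ..., sr^2}: (0)*(0)
so (chi_3 * chi_3) takes values
  {e} -> 4, {r^1, r^2} -> 1, {s, sr, ..., sr^2} -> 0.
Now take the inner product of this character with each irreducible chi from the table, <chi_3*chi_3, chi> = (1/6) sum_C |C| (chi_3*chi_3)(C) conj(chi(C)):
  <chi_3*chi_3, chi_1> = (1/6)[1*(4)*conj(1) + 2*(1)*conj(1) + 3*(0)*conj(1)]
      = (1/6)[(4) + (2) + (0)] = 6/6 = 1
  <chi_3*chi_3, chi_2> = (1/6)[1*(4)*conj(1) + 2*(1)*conj(1) + 3*(0)*conj(-1)]
      = (1/6)[(4) + (2) + (0)] = 6/6 = 1
  <chi_3*chi_3, chi_3> = (1/6)[1*(4)*conj(2) + 2*(1)*conj(-1) + 3*(0)*conj(0)]
      = (1/6)[(8) + (-2) + (0)] = 6/6 = 1
Hence the multiplicities are chi_1: 1, chi_2: 1, chi_3: 1. Dimension check: dim(chi_3)*dim(chi_3) = 2*2 = 4 and sum (mult * dim) = 1*1 + 1*1 + 1*2 = 4.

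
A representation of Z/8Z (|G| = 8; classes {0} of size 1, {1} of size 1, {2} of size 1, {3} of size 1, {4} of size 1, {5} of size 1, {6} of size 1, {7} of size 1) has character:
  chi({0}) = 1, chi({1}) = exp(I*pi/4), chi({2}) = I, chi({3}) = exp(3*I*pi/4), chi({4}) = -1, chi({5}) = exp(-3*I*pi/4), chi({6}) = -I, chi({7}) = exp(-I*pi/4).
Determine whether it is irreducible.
Irreducible: <chi, chi> = 1.

Argument: <chi, chi> = (1/|G|) sum_C |C| * |chi(C)|^2 = (1/8)[1*|1|^2 + 1*|exp(I*pi/4)|^2 + 1*|I|^2 + 1*|exp(3*I*pi/4)|^2 + 1*|-1|^2 + 1*|exp(-3*I*pi/4)|^2 + 1*|-I|^2 + 1*|exp(-I*pi/4)|^2]
  = (1/8)[(1) + (1) + (1) + (1) + (1) + (1) + (1) + (1)] = 8/8 = 1.
(Exp terms are combined using exp(i*s)*conj(exp(i*t)) = exp(i*(s-t)), and sums of them are collapsed using the identity that for every m > 1 the m distinct m-th roots of unity sum to 0, e.g. 1 + exp(2*I*pi/3) + exp(-2*I*pi/3) = 0.)
A character is irreducible iff <chi, chi> = 1, so this representation is irreducible.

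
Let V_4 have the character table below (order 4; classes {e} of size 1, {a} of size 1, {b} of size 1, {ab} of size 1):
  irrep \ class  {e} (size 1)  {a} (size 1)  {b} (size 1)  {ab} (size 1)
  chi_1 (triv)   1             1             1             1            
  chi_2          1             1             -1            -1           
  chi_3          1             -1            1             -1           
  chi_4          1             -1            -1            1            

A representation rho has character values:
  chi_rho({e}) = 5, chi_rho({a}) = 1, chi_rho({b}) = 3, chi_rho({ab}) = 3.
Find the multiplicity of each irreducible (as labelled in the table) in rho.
Multiplicities: chi_1: 3, chi_2: 0, chi_3: 1, chi_4: 1.

Proof sketch: Use <chi_rho, chi> = (1/|G|) sum_C |C| * chi_rho(C) * conj(chi(C)) with |G| = 4 for each irreducible chi in the table:
  <chi_rho, chi_1> = (1/4)[1*(5)*conj(1) + 1*(1)*conj(1) + 1*(3)*conj(1) + 1*(3)*conj(1)]
      = (1/4)[(5) + (1) + (3) + (3)] = 12/4 = 3
  <chi_rho, chi_2> = (1/4)[1*(5)*conj(1) + 1*(1)*conj(1) + 1*(3)*conj(-1) + 1*(3)*conj(-1)]
      = (1/4)[(5) + (1) + (-3) + (-3)] = 0/4 = 0
  <chi_rho, chi_3> = (1/4)[1*(5)*conj(1) + 1*(1)*conj(-1) + 1*(3)*conj(1) + 1*(3)*conj(-1)]
      = (1/4)[(5) + (-1) + (3) + (-3)] = 4/4 = 1
  <chi_rho, chi_4> = (1/4)[1*(5)*conj(1) + 1*(1)*conj(-1) + 1*(3)*conj(-1) + 1*(3)*conj(1)]
      = (1/4)[(5) + (-1) + (-3) + (3)] = 4/4 = 1
Dimension check: dim(rho) = sum (mult * dim) = 3*1 + 0*1 + 1*1 + 1*1 = 5 = chi_rho(e) = 5.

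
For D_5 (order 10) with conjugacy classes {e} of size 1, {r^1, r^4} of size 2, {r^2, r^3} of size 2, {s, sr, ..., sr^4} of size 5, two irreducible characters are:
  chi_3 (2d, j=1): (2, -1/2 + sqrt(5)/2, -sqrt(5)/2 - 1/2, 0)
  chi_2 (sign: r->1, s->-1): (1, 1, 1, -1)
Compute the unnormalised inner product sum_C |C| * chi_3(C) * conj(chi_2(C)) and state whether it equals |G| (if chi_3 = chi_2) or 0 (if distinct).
Sum = 0; so <chi_3, chi_2> = 0 (distinct irreducibles are orthogonal).

Solution. Compute term by term over conjugacy classes (|C| * chi_3(C) * conj(chi_2(C))):
  1*(2)*conj(1) + 2*(-1/2 + sqrt(5)/2)*conj(1) + 2*(-sqrt(5)/2 - 1/2)*conj(1) + 5*(0)*conj(-1)
  = (2) + (-1 + sqrt(5)) + (-sqrt(5) - 1) + (0)
  = 0.
Dividing by |G| = 10 gives 0/10 = 0, matching the row-orthogonality relation <chi_3, chi_2> = [chi_3 = chi_2].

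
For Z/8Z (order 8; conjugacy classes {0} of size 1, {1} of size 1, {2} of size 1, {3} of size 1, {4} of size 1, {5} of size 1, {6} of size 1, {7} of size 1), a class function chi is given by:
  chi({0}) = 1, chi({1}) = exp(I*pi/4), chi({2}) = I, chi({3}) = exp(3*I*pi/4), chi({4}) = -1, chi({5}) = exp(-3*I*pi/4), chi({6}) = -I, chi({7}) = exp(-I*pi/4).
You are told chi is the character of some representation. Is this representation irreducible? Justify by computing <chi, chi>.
Irreducible: <chi, chi> = 1.

Solution. <chi, chi> = (1/|G|) sum_C |C| * |chi(C)|^2 = (1/8)[1*|1|^2 + 1*|exp(I*pi/4)|^2 + 1*|I|^2 + 1*|exp(3*I*pi/4)|^2 + 1*|-1|^2 + 1*|exp(-3*I*pi/4)|^2 + 1*|-I|^2 + 1*|exp(-I*pi/4)|^2]
  = (1/8)[(1) + (1) + (1) + (1) + (1) + (1) + (1) + (1)] = 8/8 = 1.
(Exp terms are combined using exp(i*s)*conj(exp(i*t)) = exp(i*(s-t)), and sums of them are collapsed using the identity that for every m > 1 the m distinct m-th roots of unity sum to 0, e.g. 1 + exp(2*I*pi/3) + exp(-2*I*pi/3) = 0.)
A character is irreducible iff <chi, chi> = 1, so this representation is irreducible.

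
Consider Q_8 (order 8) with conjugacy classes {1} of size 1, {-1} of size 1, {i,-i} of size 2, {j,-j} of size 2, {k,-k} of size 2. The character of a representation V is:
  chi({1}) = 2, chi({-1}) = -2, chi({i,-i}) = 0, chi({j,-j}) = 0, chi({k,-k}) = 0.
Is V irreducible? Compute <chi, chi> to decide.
Irreducible: <chi, chi> = 1.

Solution. <chi, chi> = (1/|G|) sum_C |C| * |chi(C)|^2 = (1/8)[1*|2|^2 + 1*|-2|^2 + 2*|0|^2 + 2*|0|^2 + 2*|0|^2]
  = (1/8)[(4) + (4) + (0) + (0) + (0)] = 8/8 = 1.
A character is irreducible iff <chi, chi> = 1, so this representation is irreducible.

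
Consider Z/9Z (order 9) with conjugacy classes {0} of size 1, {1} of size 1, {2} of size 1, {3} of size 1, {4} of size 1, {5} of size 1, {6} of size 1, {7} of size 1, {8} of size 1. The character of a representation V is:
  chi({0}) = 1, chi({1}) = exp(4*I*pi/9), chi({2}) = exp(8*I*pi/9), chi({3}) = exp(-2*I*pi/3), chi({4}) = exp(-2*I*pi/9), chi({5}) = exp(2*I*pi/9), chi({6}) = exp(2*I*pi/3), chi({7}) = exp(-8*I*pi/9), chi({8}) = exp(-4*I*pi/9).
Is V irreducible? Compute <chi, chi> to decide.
Irreducible: <chi, chi> = 1.

<chi, chi> = (1/|G|) sum_C |C| * |chi(C)|^2 = (1/9)[1*|1|^2 + 1*|exp(4*I*pi/9)|^2 + 1*|exp(8*I*pi/9)|^2 + 1*|exp(-2*I*pi/3)|^2 + 1*|exp(-2*I*pi/9)|^2 + 1*|exp(2*I*pi/9)|^2 + 1*|exp(2*I*pi/3)|^2 + 1*|exp(-8*I*pi/9)|^2 + 1*|exp(-4*I*pi/9)|^2]
  = (1/9)[(1) + (1) + (1) + (1) + (1) + (1) + (1) + (1) + (1)] = 9/9 = 1.
(Exp terms are combined using exp(i*s)*conj(exp(i*t)) = exp(i*(s-t)), and sums of them are collapsed using the identity that for every m > 1 the m distinct m-th roots of unity sum to 0, e.g. 1 + exp(2*I*pi/3) + exp(-2*I*pi/3) = 0.)
A character is irreducible iff <chi, chi> = 1, so this representation is irreducible.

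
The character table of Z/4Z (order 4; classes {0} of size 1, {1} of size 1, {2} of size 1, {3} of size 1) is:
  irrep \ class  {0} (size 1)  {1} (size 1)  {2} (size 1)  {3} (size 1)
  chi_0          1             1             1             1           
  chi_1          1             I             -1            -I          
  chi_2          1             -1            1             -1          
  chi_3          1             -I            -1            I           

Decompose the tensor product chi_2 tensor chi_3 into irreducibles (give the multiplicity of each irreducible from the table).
chi_2 tensor chi_3 = chi_1 (all other irreducibles have multiplicity 0).

Solution. The character of a tensor product is the pointwise product (chi_2 * chi_3)(C) = chi_2(C) * chi_3(C):
  {0}: (1)*(1), {1}: (-1)*(-I), {2}: (1)*(-1), {3}: (-1)*(I)
so (chi_2 * chi_3) takes values
  {0} -> 1, {1} -> I, {2} -> -1, {3} -> -I.
Now take the inner product of this character with each irreducible chi from the table, <chi_2*chi_3, chi> = (1/4) sum_C |C| (chi_2*chi_3)(C) conj(chi(C)):
  <chi_2*chi_3, chi_0> = (1/4)[1*(1)*conj(1) + 1*(I)*conj(1) + 1*(-1)*conj(1) + 1*(-I)*conj(1)]
      = (1/4)[(1) + (I) + (-1) + (-I)] = 0/4 = 0
  <chi_2*chi_3, chi_1> = (1/4)[1*(1)*conj(1) + 1*(I)*conj(I) + 1*(-1)*conj(-1) + 1*(-I)*conj(-I)]
      = (1/4)[(1) + (1) + (1) + (1)] = 4/4 = 1
  <chi_2*chi_3, chi_2> = (1/4)[1*(1)*conj(1) + 1*(I)*conj(-1) + 1*(-1)*conj(1) + 1*(-I)*conj(-1)]
      = (1/4)[(1) + (-I) + (-1) + (I)] = 0/4 = 0
  <chi_2*chi_3, chi_3> = (1/4)[1*(1)*conj(1) + 1*(I)*conj(-I) + 1*(-1)*conj(-1) + 1*(-I)*conj(I)]
      = (1/4)[(1) + (-1) + (1) + (-1)] = 0/4 = 0
(Exp terms are combined using exp(i*s)*conj(exp(i*t)) = exp(i*(s-t)), and sums of them are collapsed using the identity that for every m > 1 the m distinct m-th roots of unity sum to 0, e.g. 1 + exp(2*I*pi/3) + exp(-2*I*pi/3) = 0.)
Hence the multiplicities are chi_1: 1. Dimension check: dim(chi_2)*dim(chi_3) = 1*1 = 1 and sum (mult * dim) = 1*1 = 1.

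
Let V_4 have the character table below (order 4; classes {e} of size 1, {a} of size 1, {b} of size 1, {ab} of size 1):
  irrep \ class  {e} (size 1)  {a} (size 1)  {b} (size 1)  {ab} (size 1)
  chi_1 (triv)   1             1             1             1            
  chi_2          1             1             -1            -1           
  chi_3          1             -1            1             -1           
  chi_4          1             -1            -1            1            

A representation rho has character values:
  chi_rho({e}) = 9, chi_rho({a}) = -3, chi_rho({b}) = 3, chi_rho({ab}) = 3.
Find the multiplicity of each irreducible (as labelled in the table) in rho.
Multiplicities: chi_1: 3, chi_2: 0, chi_3: 3, chi_4: 3.

Proof sketch: Use <chi_rho, chi> = (1/|G|) sum_C |C| * chi_rho(C) * conj(chi(C)) with |G| = 4 for each irreducible chi in the table:
  <chi_rho, chi_1> = (1/4)[1*(9)*conj(1) + 1*(-3)*conj(1) + 1*(3)*conj(1) + 1*(3)*conj(1)]
      = (1/4)[(9) + (-3) + (3) + (3)] = 12/4 = 3
  <chi_rho, chi_2> = (1/4)[1*(9)*conj(1) + 1*(-3)*conj(1) + 1*(3)*conj(-1) + 1*(3)*conj(-1)]
      = (1/4)[(9) + (-3) + (-3) + (-3)] = 0/4 = 0
  <chi_rho, chi_3> = (1/4)[1*(9)*conj(1) + 1*(-3)*conj(-1) + 1*(3)*conj(1) + 1*(3)*conj(-1)]
      = (1/4)[(9) + (3) + (3) + (-3)] = 12/4 = 3
  <chi_rho, chi_4> = (1/4)[1*(9)*conj(1) + 1*(-3)*conj(-1) + 1*(3)*conj(-1) + 1*(3)*conj(1)]
      = (1/4)[(9) + (3) + (-3) + (3)] = 12/4 = 3
Dimension check: dim(rho) = sum (mult * dim) = 3*1 + 0*1 + 3*1 + 3*1 = 9 = chi_rho(e) = 9.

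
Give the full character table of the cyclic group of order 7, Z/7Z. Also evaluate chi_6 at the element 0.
Character table of Z/7Z (irreps indexed chi_0,...,chi_6 with chi_k(m) = zeta_7^(k*m), zeta_7 = exp(2*pi*i/7)):
  irrep \ class  {0} (size 1)  {1} (size 1)    {2} (size 1)    {3} (size 1)    {4} (size 1)    {5} (size 1)    {6} (size 1)  
  chi_0          1             1               1               1               1               1               1             
  chi_1          1             exp(2*I*pi/7)   exp(4*I*pi/7)   exp(6*I*pi/7)   exp(-6*I*pi/7)  exp(-4*I*pi/7)  exp(-2*I*pi/7)
  chi_2          1             exp(4*I*pi/7)   exp(-6*I*pi/7)  exp(-2*I*pi/7)  exp(2*I*pi/7)   exp(6*I*pi/7)   exp(-4*I*pi/7)
  chi_3          1             exp(6*I*pi/7)   exp(-2*I*pi/7)  exp(4*I*pi/7)   exp(-4*I*pi/7)  exp(2*I*pi/7)   exp(-6*I*pi/7)
  chi_4          1             exp(-6*I*pi/7)  exp(2*I*pi/7)   exp(-4*I*pi/7)  exp(4*I*pi/7)   exp(-2*I*pi/7)  exp(6*I*pi/7) 
  chi_5          1             exp(-4*I*pi/7)  exp(6*I*pi/7)   exp(2*I*pi/7)   exp(-2*I*pi/7)  exp(-6*I*pi/7)  exp(4*I*pi/7) 
  chi_6          1             exp(-2*I*pi/7)  exp(-4*I*pi/7)  exp(-6*I*pi/7)  exp(6*I*pi/7)   exp(4*I*pi/7)   exp(2*I*pi/7) 

Spot check: chi_6(0) = zeta_7^(6*0) = zeta_7^0 = 1.

Derivation: Z/7Z is abelian, so all 7 irreducible complex representations are 1-dimensional. They are given by chi_k(m) = zeta_7^(k*m) for k = 0,...,6. Row orthogonality: sum_m chi_k(m) conj(chi_l(m)) = 7 * [k = l].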